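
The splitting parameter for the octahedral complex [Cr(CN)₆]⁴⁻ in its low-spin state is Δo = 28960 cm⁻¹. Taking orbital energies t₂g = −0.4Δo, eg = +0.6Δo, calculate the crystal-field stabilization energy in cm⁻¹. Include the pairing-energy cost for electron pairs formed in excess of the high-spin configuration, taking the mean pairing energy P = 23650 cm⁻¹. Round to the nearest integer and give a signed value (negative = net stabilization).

Each CN⁻ contributes -1; 6 × (-1) = -6. With overall charge -4, Cr is in the +2 oxidation state.
Cr²⁺: group 6, so d-count = 6 − 2 = 4.
The d⁴ electrons fill as t₂g⁴ eg⁰.
CFSE(orbital) = 4×(-0.4Δo) + 0×(0.6Δo) = -1.6Δo; with Δo = 28960 cm⁻¹ that is -46336 cm⁻¹.
Pairing penalty: 1 pair vs 0 in the high-spin reference → 1 extra × P = 23650 cm⁻¹.
Combining: -46336 + 23650 = -22686 cm⁻¹.

-22686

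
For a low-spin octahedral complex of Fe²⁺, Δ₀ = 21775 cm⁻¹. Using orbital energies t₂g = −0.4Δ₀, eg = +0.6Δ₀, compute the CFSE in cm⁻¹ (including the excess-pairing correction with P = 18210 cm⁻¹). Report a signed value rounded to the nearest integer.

-15840

Group 8 minus oxidation state +2 gives a d⁶ configuration for Fe²⁺.
Configuration: t₂g⁶ eg⁰.
The orbital stabilization is -2.4Δ₀ = -2.4 × 21775 = -52260 cm⁻¹.
Relative to high-spin t₂g⁴ eg² (1 paired), the low-spin configuration has 2 additional pairs, contributing +2 × 18210 = +36420 cm⁻¹.
Combining: -52260 + 36420 = -15840 cm⁻¹.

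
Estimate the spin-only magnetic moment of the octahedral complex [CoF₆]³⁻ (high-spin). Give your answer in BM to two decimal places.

Each F⁻ contributes -1; 6 × (-1) = -6. With overall charge -3, Co is in the +3 oxidation state.
Co³⁺: group 9, so d-count = 9 − 3 = 6.
Configuration: t₂g⁴ eg² → 4 unpaired electrons.
μ(spin-only) = √[4(4+2)] = √24 ≈ 4.90 BM.

4.90 BM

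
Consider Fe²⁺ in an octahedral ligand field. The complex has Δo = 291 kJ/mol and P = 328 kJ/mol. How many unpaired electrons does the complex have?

4

Fe²⁺: group 8, so d-count = 8 − 2 = 6.
With Δo < P the complex is high-spin.
Configuration: t2g^4 e_g^2.
Unpaired electrons: 4.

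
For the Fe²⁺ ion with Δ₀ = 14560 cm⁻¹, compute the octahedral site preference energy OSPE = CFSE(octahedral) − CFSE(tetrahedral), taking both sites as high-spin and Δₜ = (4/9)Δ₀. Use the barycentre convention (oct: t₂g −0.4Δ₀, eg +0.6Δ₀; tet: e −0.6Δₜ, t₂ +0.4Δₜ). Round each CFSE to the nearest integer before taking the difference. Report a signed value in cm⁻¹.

Fe sits in group 8; removing 2 electrons leaves Fe²⁺ with 8 − 2 = 6 d electrons.
Octahedral high-spin t2g^4 e_g^2: CFSE = -0.4 × 14560 = -5824 cm⁻¹.
Tetrahedral: e^3 t2^3, CFSE = 3(−0.6) + 3(+0.4) = -0.6Δₜ = -0.6 × (4/9) × 14560 = -3883 cm⁻¹.
OSPE = CFSE(oct) − CFSE(tet) = -5824 − (-3883) = -1941 cm⁻¹.

-1941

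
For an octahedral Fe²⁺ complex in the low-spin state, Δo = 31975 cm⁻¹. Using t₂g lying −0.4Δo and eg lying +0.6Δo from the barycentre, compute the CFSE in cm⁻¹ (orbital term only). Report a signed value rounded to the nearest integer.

Fe sits in group 8; removing 2 electrons leaves Fe²⁺ with 8 − 2 = 6 d electrons.
Configuration: t₂g⁶ eg⁰.
The orbital stabilization is -2.4Δo = -2.4 × 31975 = -76740 cm⁻¹.

-76740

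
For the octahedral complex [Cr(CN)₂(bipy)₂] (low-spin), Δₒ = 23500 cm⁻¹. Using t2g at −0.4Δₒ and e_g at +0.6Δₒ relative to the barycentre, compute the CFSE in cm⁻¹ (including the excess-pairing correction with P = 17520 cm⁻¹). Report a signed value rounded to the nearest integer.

Ligand charges: 2×(-1) from CN⁻ and 2×(+0) from bipy sum to -2; with overall charge +0, Cr is +2.
Group 6 minus oxidation state +2 gives a d⁴ configuration for Cr²⁺.
Electron filling gives t2g^4 e_g^0.
Orbital CFSE = 4(-0.4) + 0(0.6) = -1.6Δₒ = -1.6 × 23500 = -37600 cm⁻¹.
High-spin d⁴ would be t2g^3 e_g^1 with 0 pairs; low-spin has 1, so 1 excess pair costs +1P = +17520 cm⁻¹.
Combining: -37600 + 17520 = -20080 cm⁻¹.

-20080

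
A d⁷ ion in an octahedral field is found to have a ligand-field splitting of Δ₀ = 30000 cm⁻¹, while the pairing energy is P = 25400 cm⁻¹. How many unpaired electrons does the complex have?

1

With Δ₀ > P the complex is low-spin.
That gives t₂g⁶ eg¹.
Unpaired electrons: 1.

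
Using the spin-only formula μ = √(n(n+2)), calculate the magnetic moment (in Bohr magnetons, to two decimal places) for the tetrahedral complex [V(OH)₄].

1.73 Bohr magnetons

Each OH⁻ contributes -1; 4 × (-1) = -4. With overall charge +0, V is in the +4 oxidation state.
V is in group 5, so V⁴⁺ is d¹ (5 − 4 = 1).
Tetrahedral splitting is small, so the complex is high-spin.
Configuration: e^1 t2^0 → 1 unpaired electron.
μ(spin-only) = √[1(1+2)] = √3 ≈ 1.73 Bohr magnetons.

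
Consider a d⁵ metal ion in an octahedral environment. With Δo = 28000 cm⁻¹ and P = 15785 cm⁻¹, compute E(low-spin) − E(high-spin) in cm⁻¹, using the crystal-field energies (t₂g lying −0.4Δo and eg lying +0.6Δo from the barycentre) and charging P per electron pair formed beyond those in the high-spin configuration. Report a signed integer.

-24430

High-spin: t₂g³ eg², CFSE = 0.0Δo = 0 cm⁻¹.
For low-spin the configuration is t₂g⁵ eg⁰: orbital energy -2.0 × 28000 = -56000 cm⁻¹, and 2 additional pairs relative to high-spin add 31570 cm⁻¹, giving -24430 cm⁻¹.
The difference is -24430 − (0) = -24430 cm⁻¹, so low-spin lies lower.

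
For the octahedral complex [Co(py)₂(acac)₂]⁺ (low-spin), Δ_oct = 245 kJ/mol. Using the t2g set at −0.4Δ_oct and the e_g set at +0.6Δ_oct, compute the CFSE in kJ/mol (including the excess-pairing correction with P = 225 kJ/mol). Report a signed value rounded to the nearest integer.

Ligand charges: 2×(+0) from py and 2×(-1) from acac⁻ sum to -2; with overall charge +1, Co is +3.
Co is in group 9, so Co³⁺ is d⁶ (9 − 3 = 6).
Configuration: t2g^6 e_g^0.
Orbital CFSE = 6(-0.4) + 0(0.6) = -2.4Δ_oct = -2.4 × 245 = -588 kJ/mol.
Relative to high-spin t2g^4 e_g^2 (1 paired), the low-spin configuration has 2 additional pairs, contributing +2 × 225 = +450 kJ/mol.
Combining: -588 + 450 = -138 kJ/mol.

-138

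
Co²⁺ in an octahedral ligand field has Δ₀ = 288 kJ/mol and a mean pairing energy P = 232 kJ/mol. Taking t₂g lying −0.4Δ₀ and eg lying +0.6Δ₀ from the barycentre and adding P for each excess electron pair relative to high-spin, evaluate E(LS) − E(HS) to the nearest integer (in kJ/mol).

Co sits in group 9; removing 2 electrons leaves Co²⁺ with 9 − 2 = 7 d electrons.
High-spin d⁷ fills as t₂g⁵ eg² with CFSE 5(−0.4) + 2(+0.6) = -0.8Δ₀ = -230 kJ/mol.
For low-spin the configuration is t₂g⁶ eg¹: orbital energy -1.8 × 288 = -518 kJ/mol, and 1 additional pair relative to high-spin adds 232 kJ/mol, giving -286 kJ/mol.
Thus E(LS) − E(HS) = -56 kJ/mol.

-56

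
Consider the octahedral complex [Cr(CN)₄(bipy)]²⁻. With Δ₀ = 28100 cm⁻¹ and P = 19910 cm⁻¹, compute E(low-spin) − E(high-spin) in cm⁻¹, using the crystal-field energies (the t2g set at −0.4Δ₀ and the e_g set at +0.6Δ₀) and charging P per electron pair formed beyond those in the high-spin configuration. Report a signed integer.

Ligand charges: 4×(-1) from CN⁻ and 1×(+0) from bipy sum to -4; with overall charge -2, Cr is +2.
Group 6 minus oxidation state +2 gives a d⁴ configuration for Cr²⁺.
High-spin d⁴ fills as t2g^3 e_g^1 with CFSE 3(−0.4) + 1(+0.6) = -0.6Δ₀ = -16860 cm⁻¹.
Low-spin: t2g^4 e_g^0, orbital CFSE = -1.6Δ₀ = -44960 cm⁻¹; plus 1 excess pair × P = +19910 cm⁻¹; total -25050 cm⁻¹.
Thus E(LS) − E(HS) = -8190 cm⁻¹.

-8190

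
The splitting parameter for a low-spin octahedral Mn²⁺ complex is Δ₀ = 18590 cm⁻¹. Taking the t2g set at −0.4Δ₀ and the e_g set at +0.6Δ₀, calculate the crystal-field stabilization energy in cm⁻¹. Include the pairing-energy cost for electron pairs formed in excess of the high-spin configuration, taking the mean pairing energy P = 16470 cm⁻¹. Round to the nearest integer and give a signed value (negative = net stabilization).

Mn is in group 7, so Mn²⁺ is d⁵ (7 − 2 = 5).
Electron filling gives t2g^5 e_g^0.
CFSE(orbital) = 5×(-0.4Δ₀) + 0×(0.6Δ₀) = -2.0Δ₀; with Δ₀ = 18590 cm⁻¹ that is -37180 cm⁻¹.
High-spin d⁵ would be t2g^3 e_g^2 with 0 pairs; low-spin has 2, so 2 excess pairs cost +2P = +32940 cm⁻¹.
Net CFSE = -37180 + 32940 = -4240 cm⁻¹.

-4240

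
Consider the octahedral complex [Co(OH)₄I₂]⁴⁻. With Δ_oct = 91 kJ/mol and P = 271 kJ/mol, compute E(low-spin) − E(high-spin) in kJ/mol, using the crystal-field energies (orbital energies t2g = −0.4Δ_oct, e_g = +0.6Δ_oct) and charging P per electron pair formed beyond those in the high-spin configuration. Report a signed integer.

Ligand charges: 4×(-1) from OH⁻ and 2×(-1) from I⁻ sum to -6; with overall charge -4, Co is +2.
Co²⁺: group 9, so d-count = 9 − 2 = 7.
High-spin d⁷ fills as t2g^5 e_g^2 with CFSE 5(−0.4) + 2(+0.6) = -0.8Δ_oct = -73 kJ/mol.
Low-spin t2g^6 e_g^1 gives -1.8Δ_oct = -164 kJ/mol, but forming 1 extra pair costs 1P = 271 kJ/mol, so E(LS) = -164 + 271 = 107 kJ/mol.
E(LS) − E(HS) = 107 − (-73) = 180 kJ/mol.

180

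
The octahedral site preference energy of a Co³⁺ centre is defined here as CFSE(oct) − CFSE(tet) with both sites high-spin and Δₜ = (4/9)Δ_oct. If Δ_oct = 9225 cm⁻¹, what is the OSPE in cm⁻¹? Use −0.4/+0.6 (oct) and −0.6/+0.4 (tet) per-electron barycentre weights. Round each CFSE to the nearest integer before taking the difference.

Co is in group 9, so Co³⁺ is d⁶ (9 − 3 = 6).
Octahedral (high-spin): t₂g⁴ eg², CFSE = 4(−0.4) + 2(+0.6) = -0.4Δ_oct = -0.4 × 9225 = -3690 cm⁻¹.
Tetrahedral: e³ t₂³, CFSE = 3(−0.6) + 3(+0.4) = -0.6Δₜ = -0.6 × (4/9) × 9225 = -2460 cm⁻¹.
Subtracting, OSPE = -3690 − (-2460) = -1230 cm⁻¹.

-1230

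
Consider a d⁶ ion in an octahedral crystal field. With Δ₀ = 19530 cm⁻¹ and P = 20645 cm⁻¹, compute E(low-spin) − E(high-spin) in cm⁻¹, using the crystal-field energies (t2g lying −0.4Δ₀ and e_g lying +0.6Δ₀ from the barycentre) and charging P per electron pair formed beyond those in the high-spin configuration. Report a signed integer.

2230

High-spin: t2g^4 e_g^2, CFSE = -0.4Δ₀ = -7812 cm⁻¹.
For low-spin the configuration is t2g^6 e_g^0: orbital energy -2.4 × 19530 = -46872 cm⁻¹, and 2 additional pairs relative to high-spin add 41290 cm⁻¹, giving -5582 cm⁻¹.
E(LS) − E(HS) = -5582 − (-7812) = 2230 cm⁻¹.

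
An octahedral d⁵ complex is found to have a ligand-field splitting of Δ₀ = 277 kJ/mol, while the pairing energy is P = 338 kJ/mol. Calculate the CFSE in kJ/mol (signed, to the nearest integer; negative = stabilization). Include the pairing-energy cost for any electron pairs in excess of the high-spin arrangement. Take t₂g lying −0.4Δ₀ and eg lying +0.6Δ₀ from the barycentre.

Since Δ₀ = 277 kJ/mol < P = 338 kJ/mol, the complex adopts the high-spin configuration.
That gives t₂g³ eg².
Orbital CFSE = 0.0Δ₀ = 0.0 × 277 = 0 kJ/mol.
High-spin has no excess pairs, so no pairing correction applies.

0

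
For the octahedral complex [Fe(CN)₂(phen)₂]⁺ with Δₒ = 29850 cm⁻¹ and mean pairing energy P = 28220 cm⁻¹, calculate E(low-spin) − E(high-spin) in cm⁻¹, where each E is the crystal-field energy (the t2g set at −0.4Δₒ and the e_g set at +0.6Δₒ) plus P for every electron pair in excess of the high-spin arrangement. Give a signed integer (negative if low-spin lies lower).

Ligand charges: 2×(-1) from CN⁻ and 2×(+0) from phen sum to -2; with overall charge +1, Fe is +3.
Fe³⁺: group 8, so d-count = 8 − 3 = 5.
High-spin d⁵ fills as t2g^3 e_g^2 with CFSE 3(−0.4) + 2(+0.6) = 0.0Δₒ = 0 cm⁻¹.
Low-spin: t2g^5 e_g^0, orbital CFSE = -2.0Δₒ = -59700 cm⁻¹; plus 2 excess pairs × P = +56440 cm⁻¹; total -3260 cm⁻¹.
The difference is -3260 − (0) = -3260 cm⁻¹, so low-spin lies lower.

-3260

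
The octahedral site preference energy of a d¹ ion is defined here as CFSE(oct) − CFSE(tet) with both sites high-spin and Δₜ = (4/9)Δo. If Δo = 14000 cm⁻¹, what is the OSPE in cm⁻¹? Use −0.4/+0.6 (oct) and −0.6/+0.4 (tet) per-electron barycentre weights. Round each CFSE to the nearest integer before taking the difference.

In an octahedral site d¹ (HS) is t2g^1 e_g^0, giving CFSE(oct) = -0.4Δo = -5600 cm⁻¹.
Tetrahedral e^1 t2^0 gives -0.6Δₜ = -0.6 × (4/9) × 14000 = -3733 cm⁻¹.
Subtracting, OSPE = -5600 − (-3733) = -1867 cm⁻¹.

-1867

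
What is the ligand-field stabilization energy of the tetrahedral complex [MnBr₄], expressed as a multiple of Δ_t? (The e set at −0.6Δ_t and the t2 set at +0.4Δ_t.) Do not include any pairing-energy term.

-0.8 Δ_t

Each Br⁻ contributes -1; 4 × (-1) = -4. With overall charge +0, Mn is in the +4 oxidation state.
Mn⁴⁺: group 7, so d-count = 7 − 4 = 3.
Tetrahedral splitting is small, so the complex is high-spin.
Configuration: e^2 t2^1.
CFSE = 2(-0.6Δ_t) + 1(0.4Δ_t) = -1.2Δ_t + 0.4Δ_t = -0.8Δ_t.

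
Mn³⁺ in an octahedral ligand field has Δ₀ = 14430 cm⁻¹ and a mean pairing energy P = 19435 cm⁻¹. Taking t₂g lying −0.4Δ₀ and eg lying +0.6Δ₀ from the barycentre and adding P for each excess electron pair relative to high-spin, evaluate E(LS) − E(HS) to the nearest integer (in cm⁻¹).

5005

Mn is in group 7, so Mn³⁺ is d⁴ (7 − 3 = 4).
In the high-spin limit (t₂g³ eg¹) the orbital term is -0.6Δ₀ = -8658 cm⁻¹, with no excess pairing.
Low-spin t₂g⁴ eg⁰ gives -1.6Δ₀ = -23088 cm⁻¹, but forming 1 extra pair costs 1P = 19435 cm⁻¹, so E(LS) = -23088 + 19435 = -3653 cm⁻¹.
The difference is -3653 − (-8658) = 5005 cm⁻¹, so high-spin lies lower.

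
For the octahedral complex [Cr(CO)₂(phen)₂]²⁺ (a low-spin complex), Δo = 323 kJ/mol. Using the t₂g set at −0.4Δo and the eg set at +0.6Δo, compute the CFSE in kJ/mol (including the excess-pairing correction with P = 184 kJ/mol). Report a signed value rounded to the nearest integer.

-333

Ligand charges: 2×(+0) from CO and 2×(+0) from phen sum to +0; with overall charge +2, Cr is +2.
Cr²⁺: group 6, so d-count = 6 − 2 = 4.
Electron filling gives t₂g⁴ eg⁰.
Orbital CFSE = 4(-0.4) + 0(0.6) = -1.6Δo = -1.6 × 323 = -517 kJ/mol.
Pairing penalty: 1 pair vs 0 in the high-spin reference → 1 extra × P = 184 kJ/mol.
Combining: -517 + 184 = -333 kJ/mol.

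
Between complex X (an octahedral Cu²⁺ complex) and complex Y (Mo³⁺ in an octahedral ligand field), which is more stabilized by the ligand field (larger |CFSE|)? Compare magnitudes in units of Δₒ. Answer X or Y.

Y

X: Cu sits in group 11; removing 2 electrons leaves Cu²⁺ with 11 − 2 = 9 d electrons; t2g^6 e_g^3, CFSE = -0.6Δₒ.
Y: Mo is in group 6, so Mo³⁺ is d³ (6 − 3 = 3); For octahedral d³ the high- and low-spin configurations coincide; t₂g³ eg⁰, CFSE = -1.2Δₒ.
So Y has the larger |CFSE|.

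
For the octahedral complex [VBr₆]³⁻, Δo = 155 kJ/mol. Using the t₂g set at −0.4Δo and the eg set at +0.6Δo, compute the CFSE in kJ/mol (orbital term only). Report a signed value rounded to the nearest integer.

-124

Each Br⁻ contributes -1; 6 × (-1) = -6. With overall charge -3, V is in the +3 oxidation state.
Group 5 minus oxidation state +3 gives a d² configuration for V³⁺.
The d² electrons fill as t₂g² eg⁰.
CFSE(orbital) = 2×(-0.4Δo) + 0×(0.6Δo) = -0.8Δo; with Δo = 155 kJ/mol that is -124 kJ/mol.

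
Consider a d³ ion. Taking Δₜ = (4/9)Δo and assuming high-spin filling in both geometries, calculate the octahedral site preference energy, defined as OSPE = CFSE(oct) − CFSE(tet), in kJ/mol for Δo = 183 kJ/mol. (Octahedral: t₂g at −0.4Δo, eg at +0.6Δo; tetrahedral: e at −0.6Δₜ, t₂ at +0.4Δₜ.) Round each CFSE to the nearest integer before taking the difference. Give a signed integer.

-155

Octahedral (high-spin): t₂g³ eg⁰, CFSE = 3(−0.4) + 0(+0.6) = -1.2Δo = -1.2 × 183 = -220 kJ/mol.
Tetrahedral: e² t₂¹, CFSE = 2(−0.6) + 1(+0.4) = -0.8Δₜ = -0.8 × (4/9) × 183 = -65 kJ/mol.
OSPE = -220 − (-65) = -155 kJ/mol.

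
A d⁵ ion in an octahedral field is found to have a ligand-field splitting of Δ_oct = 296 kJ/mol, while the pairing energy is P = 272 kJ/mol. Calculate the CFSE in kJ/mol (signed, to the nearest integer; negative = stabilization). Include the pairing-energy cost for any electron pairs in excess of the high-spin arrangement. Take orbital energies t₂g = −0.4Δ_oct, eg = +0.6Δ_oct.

-48

Here Δ_oct > P (296 > 272), so the low-spin state is favoured.
Configuration: t₂g⁵ eg⁰.
Orbital CFSE = -2.0Δ_oct = -2.0 × 296 = -592 kJ/mol.
Excess pairs vs high-spin: 2 − 0 = 2; pairing cost = +544 kJ/mol.
Net CFSE = -592 + 544 = -48 kJ/mol.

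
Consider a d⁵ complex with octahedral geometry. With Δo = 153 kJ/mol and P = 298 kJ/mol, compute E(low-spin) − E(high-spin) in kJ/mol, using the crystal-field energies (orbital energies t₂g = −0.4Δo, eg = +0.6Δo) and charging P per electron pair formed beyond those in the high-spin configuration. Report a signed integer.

In the high-spin limit (t₂g³ eg²) the orbital term is 0.0Δo = 0 kJ/mol, with no excess pairing.
For low-spin the configuration is t₂g⁵ eg⁰: orbital energy -2.0 × 153 = -306 kJ/mol, and 2 additional pairs relative to high-spin add 596 kJ/mol, giving 290 kJ/mol.
Thus E(LS) − E(HS) = 290 kJ/mol.

290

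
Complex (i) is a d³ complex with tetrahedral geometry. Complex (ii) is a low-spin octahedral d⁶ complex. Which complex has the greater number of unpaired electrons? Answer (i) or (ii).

(i): Tetrahedral fields are weak (Δₜ ≈ 4/9 Δₒ), so electrons fill high-spin; e² t₂¹ → 3 unpaired.
(ii): t₂g⁶ eg⁰ → 0 unpaired.
So (i) has more unpaired electrons.

(i)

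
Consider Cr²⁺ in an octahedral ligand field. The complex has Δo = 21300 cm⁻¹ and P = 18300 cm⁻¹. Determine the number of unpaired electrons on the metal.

Group 6 minus oxidation state +2 gives a d⁴ configuration for Cr²⁺.
Δo > P, so pairing is preferred: the ground state is low-spin.
Filling d⁴ accordingly: t2g^4 e_g^0.
Unpaired electrons: 2.

2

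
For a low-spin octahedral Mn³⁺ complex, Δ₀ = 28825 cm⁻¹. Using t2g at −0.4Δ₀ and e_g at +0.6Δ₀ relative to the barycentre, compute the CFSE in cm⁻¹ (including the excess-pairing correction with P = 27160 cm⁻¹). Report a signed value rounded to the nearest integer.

Mn³⁺: group 7, so d-count = 7 − 3 = 4.
Electron filling gives t2g^4 e_g^0.
CFSE(orbital) = 4×(-0.4Δ₀) + 0×(0.6Δ₀) = -1.6Δ₀; with Δ₀ = 28825 cm⁻¹ that is -46120 cm⁻¹.
Relative to high-spin t2g^3 e_g^1 (0 paired), the low-spin configuration has 1 additional pair, contributing +1 × 27160 = +27160 cm⁻¹.
Combining: -46120 + 27160 = -18960 cm⁻¹.

-18960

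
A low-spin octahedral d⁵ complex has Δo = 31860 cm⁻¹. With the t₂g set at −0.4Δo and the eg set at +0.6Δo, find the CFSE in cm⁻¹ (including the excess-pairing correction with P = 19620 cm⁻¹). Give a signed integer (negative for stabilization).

-24480

Electron filling gives t₂g⁵ eg⁰.
The orbital stabilization is -2.0Δo = -2.0 × 31860 = -63720 cm⁻¹.
Relative to high-spin t₂g³ eg² (0 paired), the low-spin configuration has 2 additional pairs, contributing +2 × 19620 = +39240 cm⁻¹.
Overall CFSE = -63720 + 39240 = -24480 cm⁻¹.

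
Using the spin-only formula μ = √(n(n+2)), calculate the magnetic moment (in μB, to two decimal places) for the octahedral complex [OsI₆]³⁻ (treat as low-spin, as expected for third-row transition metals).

1.73 μB

Each I⁻ contributes -1; 6 × (-1) = -6. With overall charge -3, Os is in the +3 oxidation state.
Os³⁺: group 8, so d-count = 8 − 3 = 5.
Configuration: t2g^5 e_g^0 → 1 unpaired electron.
μ(spin-only) = √[1(1+2)] = √3 ≈ 1.73 μB.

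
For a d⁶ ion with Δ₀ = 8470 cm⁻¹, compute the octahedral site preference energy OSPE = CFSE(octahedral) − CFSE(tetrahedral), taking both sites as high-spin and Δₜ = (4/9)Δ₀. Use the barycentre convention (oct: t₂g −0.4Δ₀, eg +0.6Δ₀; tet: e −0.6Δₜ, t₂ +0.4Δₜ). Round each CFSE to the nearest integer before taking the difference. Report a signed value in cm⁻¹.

-1129

Octahedral (high-spin): t2g^4 e_g^2, CFSE = 4(−0.4) + 2(+0.6) = -0.4Δ₀ = -0.4 × 8470 = -3388 cm⁻¹.
In a tetrahedral site the filling is e^3 t2^3: CFSE(tet) = -0.6Δₜ = -0.6 × (4/9)(8470) = -2259 cm⁻¹.
OSPE = -3388 − (-2259) = -1129 cm⁻¹.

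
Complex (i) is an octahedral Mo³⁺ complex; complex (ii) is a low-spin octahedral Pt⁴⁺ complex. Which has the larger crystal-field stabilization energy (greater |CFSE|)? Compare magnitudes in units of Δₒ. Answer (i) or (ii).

(i): Mo sits in group 6; removing 3 electrons leaves Mo³⁺ with 6 − 3 = 3 d electrons; For octahedral d³ the high- and low-spin configurations coincide; t₂g³ eg⁰, CFSE = -1.2Δₒ.
(ii): Pt is in group 10, so Pt⁴⁺ is d⁶ (10 − 4 = 6); t₂g⁶ eg⁰, CFSE = -2.4Δₒ.
So (ii) has the larger |CFSE|.

(ii)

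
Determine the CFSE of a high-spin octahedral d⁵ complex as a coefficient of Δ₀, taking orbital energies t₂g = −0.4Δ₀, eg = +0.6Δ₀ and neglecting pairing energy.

Configuration: t₂g³ eg².
CFSE = 3(-0.4Δ₀) + 2(0.6Δ₀) = -1.2Δ₀ + 1.2Δ₀ = 0.0Δ₀.

0.0 Δ₀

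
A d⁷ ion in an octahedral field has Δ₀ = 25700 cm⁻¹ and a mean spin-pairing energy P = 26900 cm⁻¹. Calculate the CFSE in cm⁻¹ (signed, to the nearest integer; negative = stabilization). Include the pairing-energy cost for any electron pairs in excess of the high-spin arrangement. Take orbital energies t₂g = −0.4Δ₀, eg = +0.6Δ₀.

-20560

Since Δ₀ = 25700 cm⁻¹ < P = 26900 cm⁻¹, the complex adopts the high-spin configuration.
That gives t₂g⁵ eg².
Orbital CFSE = -0.8Δ₀ = -0.8 × 25700 = -20560 cm⁻¹.
High-spin has no excess pairs, so no pairing correction applies.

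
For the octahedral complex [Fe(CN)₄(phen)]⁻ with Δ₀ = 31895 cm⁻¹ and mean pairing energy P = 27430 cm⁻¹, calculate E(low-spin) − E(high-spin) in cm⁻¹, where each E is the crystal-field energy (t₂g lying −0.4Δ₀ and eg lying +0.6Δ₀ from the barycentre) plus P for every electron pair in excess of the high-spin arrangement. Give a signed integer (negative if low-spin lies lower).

Ligand charges: 4×(-1) from CN⁻ and 1×(+0) from phen sum to -4; with overall charge -1, Fe is +3.
Group 8 minus oxidation state +3 gives a d⁵ configuration for Fe³⁺.
In the high-spin limit (t₂g³ eg²) the orbital term is 0.0Δ₀ = 0 cm⁻¹, with no excess pairing.
For low-spin the configuration is t₂g⁵ eg⁰: orbital energy -2.0 × 31895 = -63790 cm⁻¹, and 2 additional pairs relative to high-spin add 54860 cm⁻¹, giving -8930 cm⁻¹.
The difference is -8930 − (0) = -8930 cm⁻¹, so low-spin lies lower.

-8930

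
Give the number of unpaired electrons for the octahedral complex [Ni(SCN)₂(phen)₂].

2

Ligand charges: 2×(-1) from SCN⁻ and 2×(+0) from phen sum to -2; with overall charge +0, Ni is +2.
Group 10 minus oxidation state +2 gives a d⁸ configuration for Ni²⁺.
Configuration: t₂g⁶ eg², giving 2 unpaired electrons.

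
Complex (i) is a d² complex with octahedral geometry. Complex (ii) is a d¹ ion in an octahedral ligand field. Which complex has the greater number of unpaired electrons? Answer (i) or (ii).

(i): t2g^2 e_g^0 → 2 unpaired.
(ii): For octahedral d¹ the high- and low-spin configurations coincide; t2g^1 e_g^0 → 1 unpaired.
So (i) has more unpaired electrons.

(i)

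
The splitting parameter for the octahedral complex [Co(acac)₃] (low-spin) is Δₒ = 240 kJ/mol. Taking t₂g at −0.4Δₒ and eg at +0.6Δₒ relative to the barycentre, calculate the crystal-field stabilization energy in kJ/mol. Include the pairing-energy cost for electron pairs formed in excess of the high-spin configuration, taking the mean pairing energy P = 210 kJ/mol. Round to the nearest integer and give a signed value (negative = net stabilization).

-156

Each acac⁻ contributes -1; 3 × (-1) = -3. With overall charge +0, Co is in the +3 oxidation state.
Co sits in group 9; removing 3 electrons leaves Co³⁺ with 9 − 3 = 6 d electrons.
Electron filling gives t₂g⁶ eg⁰.
Orbital CFSE = 6(-0.4) + 0(0.6) = -2.4Δₒ = -2.4 × 240 = -576 kJ/mol.
Pairing penalty: 3 pairs vs 1 in the high-spin reference → 2 extra × P = 420 kJ/mol.
Combining: -576 + 420 = -156 kJ/mol.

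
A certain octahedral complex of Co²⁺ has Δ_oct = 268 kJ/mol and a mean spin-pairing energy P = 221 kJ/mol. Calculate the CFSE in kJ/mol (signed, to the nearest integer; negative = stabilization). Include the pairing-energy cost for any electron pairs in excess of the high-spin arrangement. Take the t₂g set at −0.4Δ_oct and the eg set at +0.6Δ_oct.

-261

Co is in group 9, so Co²⁺ is d⁷ (9 − 2 = 7).
Δ_oct > P, so pairing is preferred: the ground state is low-spin.
Configuration: t₂g⁶ eg¹.
Orbital CFSE = -1.8Δ_oct = -1.8 × 268 = -482 kJ/mol.
Excess pairs vs high-spin: 3 − 2 = 1; pairing cost = +221 kJ/mol.
Net CFSE = -482 + 221 = -261 kJ/mol.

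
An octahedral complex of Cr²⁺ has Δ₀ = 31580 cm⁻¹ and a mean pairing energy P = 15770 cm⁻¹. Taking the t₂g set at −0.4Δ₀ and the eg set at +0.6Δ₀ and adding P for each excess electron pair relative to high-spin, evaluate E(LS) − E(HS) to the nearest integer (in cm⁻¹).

Cr²⁺: group 6, so d-count = 6 − 2 = 4.
High-spin d⁴ fills as t₂g³ eg¹ with CFSE 3(−0.4) + 1(+0.6) = -0.6Δ₀ = -18948 cm⁻¹.
Low-spin: t₂g⁴ eg⁰, orbital CFSE = -1.6Δ₀ = -50528 cm⁻¹; plus 1 excess pair × P = +15770 cm⁻¹; total -34758 cm⁻¹.
Thus E(LS) − E(HS) = -15810 cm⁻¹.

-15810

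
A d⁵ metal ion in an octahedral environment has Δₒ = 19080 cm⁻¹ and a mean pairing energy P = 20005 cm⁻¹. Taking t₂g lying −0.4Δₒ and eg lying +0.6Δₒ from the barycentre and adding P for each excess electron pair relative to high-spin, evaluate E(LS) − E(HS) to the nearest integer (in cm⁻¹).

High-spin: t₂g³ eg², CFSE = 0.0Δₒ = 0 cm⁻¹.
Low-spin t₂g⁵ eg⁰ gives -2.0Δₒ = -38160 cm⁻¹, but forming 2 extra pairs costs 2P = 40010 cm⁻¹, so E(LS) = -38160 + 40010 = 1850 cm⁻¹.
The difference is 1850 − (0) = 1850 cm⁻¹, so high-spin lies lower.

1850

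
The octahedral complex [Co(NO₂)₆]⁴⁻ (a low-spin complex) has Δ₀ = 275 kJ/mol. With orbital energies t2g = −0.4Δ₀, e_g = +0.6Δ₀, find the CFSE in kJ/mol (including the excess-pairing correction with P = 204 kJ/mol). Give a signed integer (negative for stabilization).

Each NO₂⁻ contributes -1; 6 × (-1) = -6. With overall charge -4, Co is in the +2 oxidation state.
Co is in group 9, so Co²⁺ is d⁷ (9 − 2 = 7).
The d⁷ electrons fill as t2g^6 e_g^1.
Orbital CFSE = 6(-0.4) + 1(0.6) = -1.8Δ₀ = -1.8 × 275 = -495 kJ/mol.
Pairing penalty: 3 pairs vs 2 in the high-spin reference → 1 extra × P = 204 kJ/mol.
Net CFSE = -495 + 204 = -291 kJ/mol.

-291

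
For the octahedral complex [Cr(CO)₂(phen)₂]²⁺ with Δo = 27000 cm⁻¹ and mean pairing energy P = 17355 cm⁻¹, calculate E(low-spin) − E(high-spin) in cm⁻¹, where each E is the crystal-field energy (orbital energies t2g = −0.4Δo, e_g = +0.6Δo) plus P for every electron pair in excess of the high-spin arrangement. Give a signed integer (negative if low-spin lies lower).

Ligand charges: 2×(+0) from CO and 2×(+0) from phen sum to +0; with overall charge +2, Cr is +2.
Group 6 minus oxidation state +2 gives a d⁴ configuration for Cr²⁺.
In the high-spin limit (t2g^3 e_g^1) the orbital term is -0.6Δo = -16200 cm⁻¹, with no excess pairing.
Low-spin: t2g^4 e_g^0, orbital CFSE = -1.6Δo = -43200 cm⁻¹; plus 1 excess pair × P = +17355 cm⁻¹; total -25845 cm⁻¹.
E(LS) − E(HS) = -25845 − (-16200) = -9645 cm⁻¹.

-9645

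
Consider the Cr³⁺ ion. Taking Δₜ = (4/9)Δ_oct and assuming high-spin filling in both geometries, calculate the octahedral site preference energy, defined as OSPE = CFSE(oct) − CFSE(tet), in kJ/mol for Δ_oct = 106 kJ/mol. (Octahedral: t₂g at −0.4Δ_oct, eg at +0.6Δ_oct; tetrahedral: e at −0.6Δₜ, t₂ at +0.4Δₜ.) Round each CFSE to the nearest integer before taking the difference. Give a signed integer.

Cr sits in group 6; removing 3 electrons leaves Cr³⁺ with 6 − 3 = 3 d electrons.
Octahedral high-spin t2g^3 e_g^0: CFSE = -1.2 × 106 = -127 kJ/mol.
Tetrahedral e^2 t2^1 gives -0.8Δₜ = -0.8 × (4/9) × 106 = -38 kJ/mol.
OSPE = -127 − (-38) = -89 kJ/mol.

-89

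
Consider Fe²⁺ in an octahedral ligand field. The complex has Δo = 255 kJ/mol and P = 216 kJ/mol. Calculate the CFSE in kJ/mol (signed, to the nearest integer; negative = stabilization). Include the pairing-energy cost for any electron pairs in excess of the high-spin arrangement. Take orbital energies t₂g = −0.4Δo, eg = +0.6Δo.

-180

Group 8 minus oxidation state +2 gives a d⁶ configuration for Fe²⁺.
With Δo > P the complex is low-spin.
Configuration: t₂g⁶ eg⁰.
Orbital CFSE = -2.4Δo = -2.4 × 255 = -612 kJ/mol.
Excess pairs vs high-spin: 3 − 1 = 2; pairing cost = +432 kJ/mol.
Net CFSE = -612 + 432 = -180 kJ/mol.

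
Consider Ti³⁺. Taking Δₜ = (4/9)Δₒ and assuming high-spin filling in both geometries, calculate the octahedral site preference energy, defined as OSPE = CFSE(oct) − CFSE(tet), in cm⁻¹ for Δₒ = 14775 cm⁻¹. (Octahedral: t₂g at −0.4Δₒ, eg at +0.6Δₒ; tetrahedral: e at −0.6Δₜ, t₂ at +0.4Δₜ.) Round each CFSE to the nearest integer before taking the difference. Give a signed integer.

Ti sits in group 4; removing 3 electrons leaves Ti³⁺ with 4 − 3 = 1 d electrons.
Octahedral (high-spin): t2g^1 e_g^0, CFSE = 1(−0.4) + 0(+0.6) = -0.4Δₒ = -0.4 × 14775 = -5910 cm⁻¹.
Tetrahedral e^1 t2^0 gives -0.6Δₜ = -0.6 × (4/9) × 14775 = -3940 cm⁻¹.
OSPE = CFSE(oct) − CFSE(tet) = -5910 − (-3940) = -1970 cm⁻¹.

-1970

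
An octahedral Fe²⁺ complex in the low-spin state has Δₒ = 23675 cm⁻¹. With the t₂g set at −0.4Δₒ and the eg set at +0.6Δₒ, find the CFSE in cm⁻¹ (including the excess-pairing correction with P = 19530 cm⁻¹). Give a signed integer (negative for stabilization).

-17760

Group 8 minus oxidation state +2 gives a d⁶ configuration for Fe²⁺.
Electron filling gives t₂g⁶ eg⁰.
Orbital CFSE = 6(-0.4) + 0(0.6) = -2.4Δₒ = -2.4 × 23675 = -56820 cm⁻¹.
Pairing penalty: 3 pairs vs 1 in the high-spin reference → 2 extra × P = 39060 cm⁻¹.
Overall CFSE = -56820 + 39060 = -17760 cm⁻¹.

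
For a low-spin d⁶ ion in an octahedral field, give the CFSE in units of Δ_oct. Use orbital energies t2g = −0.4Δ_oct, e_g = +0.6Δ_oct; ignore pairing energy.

-2.4 Δ_oct

Configuration: t2g^6 e_g^0.
CFSE = 6(-0.4Δ_oct) + 0(0.6Δ_oct) = -2.4Δ_oct + 0.0Δ_oct = -2.4Δ_oct.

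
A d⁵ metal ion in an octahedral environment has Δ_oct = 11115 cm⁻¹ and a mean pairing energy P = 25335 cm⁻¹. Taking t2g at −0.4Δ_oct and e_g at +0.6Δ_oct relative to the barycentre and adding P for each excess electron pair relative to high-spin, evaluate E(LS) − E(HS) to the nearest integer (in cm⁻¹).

28440

High-spin: t2g^3 e_g^2, CFSE = 0.0Δ_oct = 0 cm⁻¹.
Low-spin: t2g^5 e_g^0, orbital CFSE = -2.0Δ_oct = -22230 cm⁻¹; plus 2 excess pairs × P = +50670 cm⁻¹; total 28440 cm⁻¹.
The difference is 28440 − (0) = 28440 cm⁻¹, so high-spin lies lower.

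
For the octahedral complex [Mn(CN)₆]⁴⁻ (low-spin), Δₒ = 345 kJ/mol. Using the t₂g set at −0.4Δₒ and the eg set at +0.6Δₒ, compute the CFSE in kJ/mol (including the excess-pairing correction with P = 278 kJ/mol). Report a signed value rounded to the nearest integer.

-134

Each CN⁻ contributes -1; 6 × (-1) = -6. With overall charge -4, Mn is in the +2 oxidation state.
Mn is in group 7, so Mn²⁺ is d⁵ (7 − 2 = 5).
The d⁵ electrons fill as t₂g⁵ eg⁰.
The orbital stabilization is -2.0Δₒ = -2.0 × 345 = -690 kJ/mol.
High-spin d⁵ would be t₂g³ eg² with 0 pairs; low-spin has 2, so 2 excess pairs cost +2P = +556 kJ/mol.
Overall CFSE = -690 + 556 = -134 kJ/mol.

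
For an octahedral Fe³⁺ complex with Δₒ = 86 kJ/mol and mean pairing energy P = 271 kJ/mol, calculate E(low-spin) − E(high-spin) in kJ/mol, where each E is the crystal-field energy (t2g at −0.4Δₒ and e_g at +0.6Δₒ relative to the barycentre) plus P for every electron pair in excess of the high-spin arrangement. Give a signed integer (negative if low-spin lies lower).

Fe is in group 8, so Fe³⁺ is d⁵ (8 − 3 = 5).
High-spin: t2g^3 e_g^2, CFSE = 0.0Δₒ = 0 kJ/mol.
Low-spin: t2g^5 e_g^0, orbital CFSE = -2.0Δₒ = -172 kJ/mol; plus 2 excess pairs × P = +542 kJ/mol; total 370 kJ/mol.
Thus E(LS) − E(HS) = 370 kJ/mol.

370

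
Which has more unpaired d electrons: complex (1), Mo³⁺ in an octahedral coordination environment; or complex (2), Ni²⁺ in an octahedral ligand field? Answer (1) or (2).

(1): Mo sits in group 6; removing 3 electrons leaves Mo³⁺ with 6 − 3 = 3 d electrons; t₂g³ eg⁰ → 3 unpaired.
(2): Ni sits in group 10; removing 2 electrons leaves Ni²⁺ with 10 − 2 = 8 d electrons; For octahedral d⁸ the high- and low-spin configurations coincide; t2g^6 e_g^2 → 2 unpaired.
So (1) has more unpaired electrons.

(1)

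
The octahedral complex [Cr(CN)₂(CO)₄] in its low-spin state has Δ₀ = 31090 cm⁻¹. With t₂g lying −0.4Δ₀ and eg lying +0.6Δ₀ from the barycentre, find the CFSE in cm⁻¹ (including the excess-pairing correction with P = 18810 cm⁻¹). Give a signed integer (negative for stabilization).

-30934

Ligand charges: 2×(-1) from CN⁻ and 4×(+0) from CO sum to -2; with overall charge +0, Cr is +2.
Cr sits in group 6; removing 2 electrons leaves Cr²⁺ with 6 − 2 = 4 d electrons.
Electron filling gives t₂g⁴ eg⁰.
CFSE(orbital) = 4×(-0.4Δ₀) + 0×(0.6Δ₀) = -1.6Δ₀; with Δ₀ = 31090 cm⁻¹ that is -49744 cm⁻¹.
Pairing penalty: 1 pair vs 0 in the high-spin reference → 1 extra × P = 18810 cm⁻¹.
Combining: -49744 + 18810 = -30934 cm⁻¹.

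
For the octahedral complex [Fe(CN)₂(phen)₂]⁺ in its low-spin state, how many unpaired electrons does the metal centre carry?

1

Ligand charges: 2×(-1) from CN⁻ and 2×(+0) from phen sum to -2; with overall charge +1, Fe is +3.
Fe is in group 8, so Fe³⁺ is d⁵ (8 − 3 = 5).
Configuration: t2g^5 e_g^0, giving 1 unpaired electron.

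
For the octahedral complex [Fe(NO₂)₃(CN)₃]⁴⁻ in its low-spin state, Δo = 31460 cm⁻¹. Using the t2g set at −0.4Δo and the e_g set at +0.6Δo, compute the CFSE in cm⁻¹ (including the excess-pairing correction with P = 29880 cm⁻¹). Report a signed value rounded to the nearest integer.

Ligand charges: 3×(-1) from NO₂⁻ and 3×(-1) from CN⁻ sum to -6; with overall charge -4, Fe is +2.
Fe²⁺: group 8, so d-count = 8 − 2 = 6.
Configuration: t2g^6 e_g^0.
The orbital stabilization is -2.4Δo = -2.4 × 31460 = -75504 cm⁻¹.
Pairing penalty: 3 pairs vs 1 in the high-spin reference → 2 extra × P = 59760 cm⁻¹.
Net CFSE = -75504 + 59760 = -15744 cm⁻¹.

-15744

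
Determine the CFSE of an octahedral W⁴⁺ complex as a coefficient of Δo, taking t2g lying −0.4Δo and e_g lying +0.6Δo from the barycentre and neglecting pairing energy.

W⁴⁺: group 6, so d-count = 6 − 4 = 2.
Configuration: t2g^2 e_g^0.
CFSE = 2(-0.4Δo) + 0(0.6Δo) = -0.8Δo + 0.0Δo = -0.8Δo.

-0.8 Δo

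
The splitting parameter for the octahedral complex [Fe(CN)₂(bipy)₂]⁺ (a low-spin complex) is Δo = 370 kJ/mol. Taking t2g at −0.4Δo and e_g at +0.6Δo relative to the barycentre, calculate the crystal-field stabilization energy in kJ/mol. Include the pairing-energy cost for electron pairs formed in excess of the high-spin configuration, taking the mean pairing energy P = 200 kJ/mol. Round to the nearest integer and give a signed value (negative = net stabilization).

-340

Ligand charges: 2×(-1) from CN⁻ and 2×(+0) from bipy sum to -2; with overall charge +1, Fe is +3.
Fe³⁺: group 8, so d-count = 8 − 3 = 5.
Electron filling gives t2g^5 e_g^0.
The orbital stabilization is -2.0Δo = -2.0 × 370 = -740 kJ/mol.
Pairing penalty: 2 pairs vs 0 in the high-spin reference → 2 extra × P = 400 kJ/mol.
Overall CFSE = -740 + 400 = -340 kJ/mol.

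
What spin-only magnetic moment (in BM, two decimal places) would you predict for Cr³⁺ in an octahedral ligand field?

Cr is in group 6, so Cr³⁺ is d³ (6 − 3 = 3).
For octahedral d³ the high- and low-spin configurations coincide.
Configuration: t₂g³ eg⁰ → 3 unpaired electrons.
μ(spin-only) = √[3(3+2)] = √15 ≈ 3.87 BM.

3.87 BM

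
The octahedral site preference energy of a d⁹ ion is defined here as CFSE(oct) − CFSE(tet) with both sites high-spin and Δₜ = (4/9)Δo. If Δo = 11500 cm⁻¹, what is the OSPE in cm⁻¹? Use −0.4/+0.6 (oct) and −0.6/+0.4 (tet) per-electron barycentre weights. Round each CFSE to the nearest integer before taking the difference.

In an octahedral site d⁹ (HS) is t2g^6 e_g^3, giving CFSE(oct) = -0.6Δo = -6900 cm⁻¹.
In a tetrahedral site the filling is e^4 t2^5: CFSE(tet) = -0.4Δₜ = -0.4 × (4/9)(11500) = -2044 cm⁻¹.
OSPE = CFSE(oct) − CFSE(tet) = -6900 − (-2044) = -4856 cm⁻¹.

-4856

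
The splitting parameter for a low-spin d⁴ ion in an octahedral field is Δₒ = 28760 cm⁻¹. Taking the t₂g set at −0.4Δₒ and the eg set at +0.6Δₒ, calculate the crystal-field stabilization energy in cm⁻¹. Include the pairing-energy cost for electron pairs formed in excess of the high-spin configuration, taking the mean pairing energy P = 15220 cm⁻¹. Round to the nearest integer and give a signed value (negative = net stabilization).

Electron filling gives t₂g⁴ eg⁰.
Orbital CFSE = 4(-0.4) + 0(0.6) = -1.6Δₒ = -1.6 × 28760 = -46016 cm⁻¹.
High-spin d⁴ would be t₂g³ eg¹ with 0 pairs; low-spin has 1, so 1 excess pair costs +1P = +15220 cm⁻¹.
Net CFSE = -46016 + 15220 = -30796 cm⁻¹.

-30796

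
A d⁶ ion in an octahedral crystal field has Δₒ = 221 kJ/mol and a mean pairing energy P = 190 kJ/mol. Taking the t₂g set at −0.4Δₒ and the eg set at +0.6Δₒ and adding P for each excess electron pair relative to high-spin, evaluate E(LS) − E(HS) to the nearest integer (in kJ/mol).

-62

High-spin d⁶ fills as t₂g⁴ eg² with CFSE 4(−0.4) + 2(+0.6) = -0.4Δₒ = -88 kJ/mol.
Low-spin: t₂g⁶ eg⁰, orbital CFSE = -2.4Δₒ = -530 kJ/mol; plus 2 excess pairs × P = +380 kJ/mol; total -150 kJ/mol.
The difference is -150 − (-88) = -62 kJ/mol, so low-spin lies lower.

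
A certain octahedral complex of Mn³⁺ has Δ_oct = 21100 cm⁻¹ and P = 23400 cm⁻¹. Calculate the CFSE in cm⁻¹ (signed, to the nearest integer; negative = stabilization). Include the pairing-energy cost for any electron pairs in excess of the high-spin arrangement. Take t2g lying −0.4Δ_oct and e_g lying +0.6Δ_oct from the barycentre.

Mn sits in group 7; removing 3 electrons leaves Mn³⁺ with 7 − 3 = 4 d electrons.
Since Δ_oct = 21100 cm⁻¹ < P = 23400 cm⁻¹, the complex adopts the high-spin configuration.
Configuration: t2g^3 e_g^1.
Orbital CFSE = -0.6Δ_oct = -0.6 × 21100 = -12660 cm⁻¹.
High-spin has no excess pairs, so no pairing correction applies.

-12660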